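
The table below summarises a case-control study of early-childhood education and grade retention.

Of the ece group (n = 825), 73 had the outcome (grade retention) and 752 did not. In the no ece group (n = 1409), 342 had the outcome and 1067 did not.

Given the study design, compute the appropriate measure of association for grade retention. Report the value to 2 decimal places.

From the description: a = 73, b = 752, c = 342, d = 1067.
This is a case-control study: participants were sampled on outcome status, so risks in the source population cannot be estimated directly — relative risk is not valid here. The odds ratio is the appropriate measure.
OR = (a·d)/(b·c) = (73 × 1067) / (752 × 342) = 77891 / 257184 = 0.30286

0.30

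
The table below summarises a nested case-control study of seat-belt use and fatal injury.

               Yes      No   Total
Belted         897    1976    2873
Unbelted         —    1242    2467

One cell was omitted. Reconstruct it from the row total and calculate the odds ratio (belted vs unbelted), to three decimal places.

The missing cell is in the unexposed row: 2467 − 1242 = 1225.
So a = 897, b = 1976, c = 1225, d = 1242.
OR = (a·d)/(b·c) = (897 × 1242) / (1976 × 1225) = 1114074 / 2420600 = 0.46025

0.460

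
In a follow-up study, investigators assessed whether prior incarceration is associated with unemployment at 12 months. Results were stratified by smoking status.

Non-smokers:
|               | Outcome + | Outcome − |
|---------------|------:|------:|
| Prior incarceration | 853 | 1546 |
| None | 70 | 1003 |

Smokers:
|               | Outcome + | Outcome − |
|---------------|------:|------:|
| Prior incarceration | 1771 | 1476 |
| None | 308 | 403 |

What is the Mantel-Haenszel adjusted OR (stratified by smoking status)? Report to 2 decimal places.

2.92

OR_MH = Σ(aᵢdᵢ/nᵢ) / Σ(bᵢcᵢ/nᵢ), where nᵢ is the stratum total.
Stratum 1 (Non-smokers): n = 3472; a·d/n = 853·1003/3472 = 246.4168; b·c/n = 1546·70/3472 = 31.1694
Stratum 2 (Smokers): n = 3958; a·d/n = 1771·403/3958 = 180.3216; b·c/n = 1476·308/3958 = 114.8580
OR_MH = (246.4168 + 180.3216) / (31.1694 + 114.8580) = 426.7384 / 146.0274 = 2.92232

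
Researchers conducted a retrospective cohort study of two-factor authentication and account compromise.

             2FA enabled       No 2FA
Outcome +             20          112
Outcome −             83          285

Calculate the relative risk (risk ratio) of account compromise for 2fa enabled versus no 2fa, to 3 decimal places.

0.688

Reading the table with exposure as columns: a = 20 (2FA enabled, case), b = 83 (2FA enabled, non-case), c = 112 (No 2FA, case), d = 285.
Risk in exposed = 20/103 = 0.19417; risk in unexposed = 112/397 = 0.28212.
RR = 0.19417 / 0.28212 = 0.68828
The risk is 31% lower among the exposed than among the unexposed.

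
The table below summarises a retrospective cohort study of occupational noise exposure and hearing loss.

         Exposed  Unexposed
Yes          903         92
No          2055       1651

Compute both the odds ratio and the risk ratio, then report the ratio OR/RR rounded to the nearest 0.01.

1.36

Reading the table with exposure as columns: a = 903 (Exposed, case), b = 2055 (Exposed, non-case), c = 92 (Unexposed, case), d = 1651.
OR = (903·1651)/(2055·92) = 1490853/189060 = 7.88561
Risk in exposed = 903/2958 = 0.30527; risk in unexposed = 92/1743 = 0.05278; RR = 5.78361
OR/RR = 7.88561 / 5.78361 = 1.36344
The outcome is not rare, so the OR lies further from 1 than the RR.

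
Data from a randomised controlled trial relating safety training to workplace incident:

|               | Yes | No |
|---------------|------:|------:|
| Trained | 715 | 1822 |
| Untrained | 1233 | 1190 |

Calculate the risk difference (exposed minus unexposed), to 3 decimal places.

-0.227

Cells: a = 715, b = 1822, c = 1233, d = 1190.
Risk in exposed = 715/2537 = 0.281829; risk in unexposed = 1233/2423 = 0.508873.
Risk difference = 0.281829 − 0.508873 = -0.227044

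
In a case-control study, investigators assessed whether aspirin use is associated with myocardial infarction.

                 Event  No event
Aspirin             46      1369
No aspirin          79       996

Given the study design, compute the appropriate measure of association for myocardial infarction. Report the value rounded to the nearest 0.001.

Cells: a = 46, b = 1369, c = 79, d = 996.
This is a case-control study: participants were sampled on outcome status, so risks in the source population cannot be estimated directly — relative risk is not valid here. The odds ratio is the appropriate measure.
OR = (a·d)/(b·c) = (46 × 996) / (1369 × 79) = 45816 / 108151 = 0.42363

0.424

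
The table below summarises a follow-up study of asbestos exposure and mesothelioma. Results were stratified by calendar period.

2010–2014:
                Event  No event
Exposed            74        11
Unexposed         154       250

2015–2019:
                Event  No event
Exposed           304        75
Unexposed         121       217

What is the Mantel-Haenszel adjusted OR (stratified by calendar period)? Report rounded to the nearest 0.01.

8.05

OR_MH = Σ(aᵢdᵢ/nᵢ) / Σ(bᵢcᵢ/nᵢ), where nᵢ is the stratum total.
Stratum 1 (2010–2014): n = 489; a·d/n = 74·250/489 = 37.8323; b·c/n = 11·154/489 = 3.4642
Stratum 2 (2015–2019): n = 717; a·d/n = 304·217/717 = 92.0056; b·c/n = 75·121/717 = 12.6569
OR_MH = (37.8323 + 92.0056) / (3.4642 + 12.6569) = 129.8379 / 16.1211 = 8.05390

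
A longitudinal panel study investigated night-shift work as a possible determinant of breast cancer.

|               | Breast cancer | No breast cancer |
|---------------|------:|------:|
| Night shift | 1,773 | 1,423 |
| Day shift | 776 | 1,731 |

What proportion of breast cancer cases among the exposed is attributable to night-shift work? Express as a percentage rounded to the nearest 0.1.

Cells: a = 1773, b = 1423, c = 776, d = 1731.
Risk in exposed = 1773/3196 = 0.55476; risk in unexposed = 776/2507 = 0.30953.
RR = 0.55476/0.30953 = 1.79223
AR% = (RR − 1)/RR × 100 = (1.79223 − 1)/1.79223 × 100 = 44.2037%

44.2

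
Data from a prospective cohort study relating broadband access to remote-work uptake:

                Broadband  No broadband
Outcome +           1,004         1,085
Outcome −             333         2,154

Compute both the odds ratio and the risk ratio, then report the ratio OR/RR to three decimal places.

2.670

Reading the table with exposure as columns: a = 1004 (Broadband, case), b = 333 (Broadband, non-case), c = 1085 (No broadband, case), d = 2154.
OR = (1004·2154)/(333·1085) = 2162616/361305 = 5.98557
Risk in exposed = 1004/1337 = 0.75093; risk in unexposed = 1085/3239 = 0.33498; RR = 2.24173
OR/RR = 5.98557 / 2.24173 = 2.67007
The outcome is not rare, so the OR lies further from 1 than the RR.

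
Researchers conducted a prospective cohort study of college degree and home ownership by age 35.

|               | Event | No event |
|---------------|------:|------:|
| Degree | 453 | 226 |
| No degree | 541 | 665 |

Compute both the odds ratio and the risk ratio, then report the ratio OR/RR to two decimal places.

1.66

Cells: a = 453, b = 226, c = 541, d = 665.
OR = (453·665)/(226·541) = 301245/122266 = 2.46385
Risk in exposed = 453/679 = 0.66716; risk in unexposed = 541/1206 = 0.44859; RR = 1.48723
OR/RR = 2.46385 / 1.48723 = 1.65667
The outcome is not rare, so the OR lies further from 1 than the RR.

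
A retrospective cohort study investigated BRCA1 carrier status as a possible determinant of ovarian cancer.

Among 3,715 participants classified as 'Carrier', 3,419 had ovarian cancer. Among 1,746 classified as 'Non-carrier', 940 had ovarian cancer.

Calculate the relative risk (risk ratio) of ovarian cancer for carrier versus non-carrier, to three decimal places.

1.709

From the description: a = 3419, b = 296, c = 940, d = 806.
Risk in exposed = 3419/3715 = 0.92032; risk in unexposed = 940/1746 = 0.53837.
RR = 0.92032 / 0.53837 = 1.70945
The risk among the exposed is 1.71 times that among the unexposed.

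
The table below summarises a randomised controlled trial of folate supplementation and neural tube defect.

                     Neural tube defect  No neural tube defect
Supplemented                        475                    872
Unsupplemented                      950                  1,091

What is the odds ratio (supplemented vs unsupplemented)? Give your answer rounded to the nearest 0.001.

Cells: a = 475, b = 872, c = 950, d = 1091.
OR = (a·d)/(b·c) = (475 × 1091) / (872 × 950) = 518225 / 828400 = 0.62557
Exposure is associated with lower odds of neural tube defect (OR = 0.63 < 1).

0.626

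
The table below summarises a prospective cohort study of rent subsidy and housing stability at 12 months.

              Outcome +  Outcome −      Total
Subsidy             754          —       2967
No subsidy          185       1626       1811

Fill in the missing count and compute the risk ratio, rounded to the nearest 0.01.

2.49

The missing cell is in the exposed row: 2967 − 754 = 2213.
So a = 754, b = 2213, c = 185, d = 1626.
RR = [a/(a+b)] / [c/(c+d)] = (754/2967) / (185/1811) = 0.25413/0.10215 = 2.48771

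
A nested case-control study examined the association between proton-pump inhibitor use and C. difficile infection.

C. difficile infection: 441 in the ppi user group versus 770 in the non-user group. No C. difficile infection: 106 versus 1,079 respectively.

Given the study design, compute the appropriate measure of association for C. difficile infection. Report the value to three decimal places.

5.830

From the description: a = 441, b = 106, c = 770, d = 1079.
This is a nested case-control study: participants were sampled on outcome status, so risks in the source population cannot be estimated directly — relative risk is not valid here. The odds ratio is the appropriate measure.
OR = (a·d)/(b·c) = (441 × 1079) / (106 × 770) = 475839 / 81620 = 5.82993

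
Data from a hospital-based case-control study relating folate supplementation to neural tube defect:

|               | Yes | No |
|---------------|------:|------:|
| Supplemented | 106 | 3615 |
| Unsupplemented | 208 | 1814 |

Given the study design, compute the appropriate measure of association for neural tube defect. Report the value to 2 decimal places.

0.26

Cells: a = 106, b = 3615, c = 208, d = 1814.
This is a hospital-based case-control study: participants were sampled on outcome status, so risks in the source population cannot be estimated directly — relative risk is not valid here. The odds ratio is the appropriate measure.
OR = (a·d)/(b·c) = (106 × 1814) / (3615 × 208) = 192284 / 751920 = 0.25572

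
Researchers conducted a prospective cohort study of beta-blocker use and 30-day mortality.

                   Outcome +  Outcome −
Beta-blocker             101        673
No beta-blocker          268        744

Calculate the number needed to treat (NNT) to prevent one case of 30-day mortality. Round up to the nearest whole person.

Risk in treated group = 101/774 = 0.13049; risk in control = 268/1012 = 0.26482.
Absolute risk reduction = 0.26482 − 0.13049 = 0.13433
NNT = 1 / ARR = 1 / 0.13433 = 7.444 → round up → 8

8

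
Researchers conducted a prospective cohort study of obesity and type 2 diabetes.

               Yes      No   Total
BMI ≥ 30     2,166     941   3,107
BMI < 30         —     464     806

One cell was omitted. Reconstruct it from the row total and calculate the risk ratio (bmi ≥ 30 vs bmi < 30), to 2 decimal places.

1.64

The missing cell is in the unexposed row: 806 − 464 = 342.
So a = 2166, b = 941, c = 342, d = 464.
RR = [a/(a+b)] / [c/(c+d)] = (2166/3107) / (342/806) = 0.69714/0.42432 = 1.64296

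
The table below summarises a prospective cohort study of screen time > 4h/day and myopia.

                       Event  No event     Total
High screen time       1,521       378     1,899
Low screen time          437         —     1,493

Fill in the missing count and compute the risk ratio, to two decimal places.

2.74

The missing cell is in the unexposed row: 1493 − 437 = 1056.
So a = 1521, b = 378, c = 437, d = 1056.
RR = [a/(a+b)] / [c/(c+d)] = (1521/1899) / (437/1493) = 0.80095/0.29270 = 2.73642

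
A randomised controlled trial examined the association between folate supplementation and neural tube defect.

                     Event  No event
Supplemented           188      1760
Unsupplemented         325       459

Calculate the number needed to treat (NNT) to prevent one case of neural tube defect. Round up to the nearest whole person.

4

Risk in treated group = 188/1948 = 0.09651; risk in control = 325/784 = 0.41454.
Absolute risk reduction = 0.41454 − 0.09651 = 0.31803
NNT = 1 / ARR = 1 / 0.31803 = 3.144 → round up → 4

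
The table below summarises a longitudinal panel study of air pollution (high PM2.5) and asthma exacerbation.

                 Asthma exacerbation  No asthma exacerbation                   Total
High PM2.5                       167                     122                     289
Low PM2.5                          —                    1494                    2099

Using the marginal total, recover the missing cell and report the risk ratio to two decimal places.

The missing cell is in the unexposed row: 2099 − 1494 = 605.
So a = 167, b = 122, c = 605, d = 1494.
RR = [a/(a+b)] / [c/(c+d)] = (167/289) / (605/2099) = 0.57785/0.28823 = 2.00482

2.00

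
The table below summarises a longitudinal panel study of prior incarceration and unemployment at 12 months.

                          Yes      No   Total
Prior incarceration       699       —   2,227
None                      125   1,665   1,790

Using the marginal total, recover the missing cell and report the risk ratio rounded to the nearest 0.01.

The missing cell is in the exposed row: 2227 − 699 = 1528.
So a = 699, b = 1528, c = 125, d = 1665.
RR = [a/(a+b)] / [c/(c+d)] = (699/2227) / (125/1790) = 0.31388/0.06983 = 4.49469

4.49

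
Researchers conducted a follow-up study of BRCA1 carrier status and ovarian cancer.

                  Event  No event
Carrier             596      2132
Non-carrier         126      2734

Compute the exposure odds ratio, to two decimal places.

6.07

Cells: a = 596, b = 2132, c = 126, d = 2734.
OR = (a·d)/(b·c) = (596 × 2734) / (2132 × 126) = 1629464 / 268632 = 6.06579
The odds of ovarian cancer are about 6.07 times as high in the carrier group.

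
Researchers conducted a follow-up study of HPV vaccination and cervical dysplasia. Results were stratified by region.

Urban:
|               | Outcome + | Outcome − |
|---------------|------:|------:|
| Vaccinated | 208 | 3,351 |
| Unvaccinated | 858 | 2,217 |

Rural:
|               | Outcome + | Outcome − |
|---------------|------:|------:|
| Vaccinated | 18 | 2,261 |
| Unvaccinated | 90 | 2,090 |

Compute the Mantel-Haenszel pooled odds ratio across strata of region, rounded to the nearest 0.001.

OR_MH = Σ(aᵢdᵢ/nᵢ) / Σ(bᵢcᵢ/nᵢ), where nᵢ is the stratum total.
Stratum 1 (Urban): n = 6634; a·d/n = 208·2217/6634 = 69.5110; b·c/n = 3351·858/6634 = 433.3973
Stratum 2 (Rural): n = 4459; a·d/n = 18·2090/4459 = 8.4369; b·c/n = 2261·90/4459 = 45.6358
OR_MH = (69.5110 + 8.4369) / (433.3973 + 45.6358) = 77.9479 / 479.0331 = 0.16272

0.163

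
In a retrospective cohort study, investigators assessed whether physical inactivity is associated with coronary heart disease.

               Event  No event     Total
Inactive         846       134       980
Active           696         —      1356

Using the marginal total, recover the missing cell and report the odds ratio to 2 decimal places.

The missing cell is in the unexposed row: 1356 − 696 = 660.
So a = 846, b = 134, c = 696, d = 660.
OR = (a·d)/(b·c) = (846 × 660) / (134 × 696) = 558360 / 93264 = 5.98688

5.99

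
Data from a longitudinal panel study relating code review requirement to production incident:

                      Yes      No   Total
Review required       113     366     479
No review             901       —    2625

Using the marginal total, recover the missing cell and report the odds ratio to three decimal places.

The missing cell is in the unexposed row: 2625 − 901 = 1724.
So a = 113, b = 366, c = 901, d = 1724.
OR = (a·d)/(b·c) = (113 × 1724) / (366 × 901) = 194812 / 329766 = 0.59076

0.591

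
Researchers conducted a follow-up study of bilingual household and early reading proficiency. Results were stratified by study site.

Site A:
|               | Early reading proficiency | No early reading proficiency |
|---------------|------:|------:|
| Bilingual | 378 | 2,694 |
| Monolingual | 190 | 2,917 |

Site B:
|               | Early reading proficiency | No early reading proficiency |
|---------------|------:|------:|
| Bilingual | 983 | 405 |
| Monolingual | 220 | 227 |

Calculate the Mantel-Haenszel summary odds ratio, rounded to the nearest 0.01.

2.28

OR_MH = Σ(aᵢdᵢ/nᵢ) / Σ(bᵢcᵢ/nᵢ), where nᵢ is the stratum total.
Stratum 1 (Site A): n = 6179; a·d/n = 378·2917/6179 = 178.4473; b·c/n = 2694·190/6179 = 82.8386
Stratum 2 (Site B): n = 1835; a·d/n = 983·227/1835 = 121.6027; b·c/n = 405·220/1835 = 48.5559
OR_MH = (178.4473 + 121.6027) / (82.8386 + 48.5559) = 300.0500 / 131.3945 = 2.28358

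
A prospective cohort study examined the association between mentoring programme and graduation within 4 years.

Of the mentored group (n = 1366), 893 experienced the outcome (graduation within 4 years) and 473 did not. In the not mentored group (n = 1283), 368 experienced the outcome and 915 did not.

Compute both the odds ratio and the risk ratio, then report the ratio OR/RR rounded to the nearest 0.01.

2.06

From the description: a = 893, b = 473, c = 368, d = 915.
OR = (893·915)/(473·368) = 817095/174064 = 4.69422
Risk in exposed = 893/1366 = 0.65373; risk in unexposed = 368/1283 = 0.28683; RR = 2.27919
OR/RR = 4.69422 / 2.27919 = 2.05961
The outcome is not rare, so the OR lies further from 1 than the RR.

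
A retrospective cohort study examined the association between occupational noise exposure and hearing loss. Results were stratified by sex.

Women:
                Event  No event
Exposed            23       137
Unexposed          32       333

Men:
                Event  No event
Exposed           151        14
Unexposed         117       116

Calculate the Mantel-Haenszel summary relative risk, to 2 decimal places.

RR_MH = Σ(aᵢ·n₀ᵢ/nᵢ) / Σ(cᵢ·n₁ᵢ/nᵢ), with n₁ᵢ = aᵢ+bᵢ (exposed), n₀ᵢ = cᵢ+dᵢ (unexposed), nᵢ = n₁ᵢ+n₀ᵢ.
Stratum 1 (Women): n₁ = 160, n₀ = 365, n = 525; a·n₀/n = 23·365/525 = 15.9905; c·n₁/n = 32·160/525 = 9.7524
Stratum 2 (Men): n₁ = 165, n₀ = 233, n = 398; a·n₀/n = 151·233/398 = 88.3995; c·n₁/n = 117·165/398 = 48.5050
RR_MH = (15.9905 + 88.3995) / (9.7524 + 48.5050) = 104.3900 / 58.2574 = 1.79187

1.79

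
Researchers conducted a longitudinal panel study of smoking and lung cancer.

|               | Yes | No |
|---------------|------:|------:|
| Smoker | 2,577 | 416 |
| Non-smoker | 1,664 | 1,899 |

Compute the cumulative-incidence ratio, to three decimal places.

1.844

Cells: a = 2577, b = 416, c = 1664, d = 1899.
Risk in exposed = 2577/2993 = 0.86101; risk in unexposed = 1664/3563 = 0.46702.
RR = 0.86101 / 0.46702 = 1.84361
The risk among the exposed is 1.84 times that among the unexposed.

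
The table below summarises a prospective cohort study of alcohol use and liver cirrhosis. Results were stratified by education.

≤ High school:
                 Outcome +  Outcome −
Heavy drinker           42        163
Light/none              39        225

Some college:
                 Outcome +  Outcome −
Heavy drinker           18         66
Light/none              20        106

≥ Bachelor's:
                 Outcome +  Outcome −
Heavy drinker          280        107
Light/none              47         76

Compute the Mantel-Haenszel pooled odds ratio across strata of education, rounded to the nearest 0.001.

OR_MH = Σ(aᵢdᵢ/nᵢ) / Σ(bᵢcᵢ/nᵢ), where nᵢ is the stratum total.
Stratum 1 (≤ High school): n = 469; a·d/n = 42·225/469 = 20.1493; b·c/n = 163·39/469 = 13.5544
Stratum 2 (Some college): n = 210; a·d/n = 18·106/210 = 9.0857; b·c/n = 66·20/210 = 6.2857
Stratum 3 (≥ Bachelor's): n = 510; a·d/n = 280·76/510 = 41.7255; b·c/n = 107·47/510 = 9.8608
OR_MH = (20.1493 + 9.0857 + 41.7255) / (13.5544 + 6.2857 + 9.8608) = 70.9605 / 29.7009 = 2.38917

2.389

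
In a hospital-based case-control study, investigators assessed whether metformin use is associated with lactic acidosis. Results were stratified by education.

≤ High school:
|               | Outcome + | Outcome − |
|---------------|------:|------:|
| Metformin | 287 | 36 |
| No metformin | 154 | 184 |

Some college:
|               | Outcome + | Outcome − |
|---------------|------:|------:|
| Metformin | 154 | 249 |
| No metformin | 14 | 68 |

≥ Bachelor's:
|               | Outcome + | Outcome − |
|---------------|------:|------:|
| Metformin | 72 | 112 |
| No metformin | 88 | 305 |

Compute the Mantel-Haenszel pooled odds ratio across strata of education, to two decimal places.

4.27

OR_MH = Σ(aᵢdᵢ/nᵢ) / Σ(bᵢcᵢ/nᵢ), where nᵢ is the stratum total.
Stratum 1 (≤ High school): n = 661; a·d/n = 287·184/661 = 79.8911; b·c/n = 36·154/661 = 8.3873
Stratum 2 (Some college): n = 485; a·d/n = 154·68/485 = 21.5918; b·c/n = 249·14/485 = 7.1876
Stratum 3 (≥ Bachelor's): n = 577; a·d/n = 72·305/577 = 38.0589; b·c/n = 112·88/577 = 17.0815
OR_MH = (79.8911 + 21.5918 + 38.0589) / (8.3873 + 7.1876 + 17.0815) = 139.5418 / 32.6564 = 4.27303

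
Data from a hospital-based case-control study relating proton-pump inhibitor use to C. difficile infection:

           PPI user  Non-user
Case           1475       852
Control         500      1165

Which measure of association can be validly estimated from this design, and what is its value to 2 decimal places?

4.03

Reading the table with exposure as columns: a = 1475 (PPI user, case), b = 500 (PPI user, non-case), c = 852 (Non-user, case), d = 1165.
This is a hospital-based case-control study: participants were sampled on outcome status, so risks in the source population cannot be estimated directly — relative risk is not valid here. The odds ratio is the appropriate measure.
OR = (a·d)/(b·c) = (1475 × 1165) / (500 × 852) = 1718375 / 426000 = 4.03374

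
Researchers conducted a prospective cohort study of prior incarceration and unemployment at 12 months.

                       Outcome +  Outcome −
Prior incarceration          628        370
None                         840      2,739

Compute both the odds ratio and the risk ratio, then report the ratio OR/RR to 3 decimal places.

2.064

Cells: a = 628, b = 370, c = 840, d = 2739.
OR = (628·2739)/(370·840) = 1720092/310800 = 5.53440
Risk in exposed = 628/998 = 0.62926; risk in unexposed = 840/3579 = 0.23470; RR = 2.68109
OR/RR = 5.53440 / 2.68109 = 2.06424
The outcome is not rare, so the OR lies further from 1 than the RR.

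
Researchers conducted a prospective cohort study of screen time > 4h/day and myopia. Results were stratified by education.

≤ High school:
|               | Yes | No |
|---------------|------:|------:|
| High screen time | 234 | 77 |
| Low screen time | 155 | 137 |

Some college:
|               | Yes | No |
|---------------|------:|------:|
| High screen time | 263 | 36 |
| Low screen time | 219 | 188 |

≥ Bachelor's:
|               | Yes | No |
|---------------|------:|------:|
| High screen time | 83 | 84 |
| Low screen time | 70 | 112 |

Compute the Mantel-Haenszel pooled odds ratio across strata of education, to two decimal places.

OR_MH = Σ(aᵢdᵢ/nᵢ) / Σ(bᵢcᵢ/nᵢ), where nᵢ is the stratum total.
Stratum 1 (≤ High school): n = 603; a·d/n = 234·137/603 = 53.1642; b·c/n = 77·155/603 = 19.7927
Stratum 2 (Some college): n = 706; a·d/n = 263·188/706 = 70.0340; b·c/n = 36·219/706 = 11.1671
Stratum 3 (≥ Bachelor's): n = 349; a·d/n = 83·112/349 = 26.6361; b·c/n = 84·70/349 = 16.8481
OR_MH = (53.1642 + 70.0340 + 26.6361) / (19.7927 + 11.1671 + 16.8481) = 149.8343 / 47.8080 = 3.13409

3.13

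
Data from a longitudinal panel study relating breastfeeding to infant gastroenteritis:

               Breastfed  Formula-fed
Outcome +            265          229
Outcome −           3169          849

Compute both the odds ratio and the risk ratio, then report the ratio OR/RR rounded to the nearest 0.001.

Reading the table with exposure as columns: a = 265 (Breastfed, case), b = 3169 (Breastfed, non-case), c = 229 (Formula-fed, case), d = 849.
OR = (265·849)/(3169·229) = 224985/725701 = 0.31002
Risk in exposed = 265/3434 = 0.07717; risk in unexposed = 229/1078 = 0.21243; RR = 0.36327
OR/RR = 0.31002 / 0.36327 = 0.85343
The outcome is not rare, so the OR lies further from 1 than the RR.

0.853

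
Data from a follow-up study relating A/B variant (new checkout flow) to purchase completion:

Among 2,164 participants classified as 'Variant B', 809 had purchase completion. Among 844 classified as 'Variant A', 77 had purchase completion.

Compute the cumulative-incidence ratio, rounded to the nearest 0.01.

From the description: a = 809, b = 1355, c = 77, d = 767.
Risk in exposed = 809/2164 = 0.37384; risk in unexposed = 77/844 = 0.09123.
RR = 0.37384 / 0.09123 = 4.09773
The risk among the exposed is 4.10 times that among the unexposed.

4.10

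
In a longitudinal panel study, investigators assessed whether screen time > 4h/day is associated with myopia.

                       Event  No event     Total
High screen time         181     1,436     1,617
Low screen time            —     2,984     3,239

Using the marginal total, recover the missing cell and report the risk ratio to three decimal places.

The missing cell is in the unexposed row: 3239 − 2984 = 255.
So a = 181, b = 1436, c = 255, d = 2984.
RR = [a/(a+b)] / [c/(c+d)] = (181/1617) / (255/3239) = 0.11194/0.07873 = 1.42180

1.422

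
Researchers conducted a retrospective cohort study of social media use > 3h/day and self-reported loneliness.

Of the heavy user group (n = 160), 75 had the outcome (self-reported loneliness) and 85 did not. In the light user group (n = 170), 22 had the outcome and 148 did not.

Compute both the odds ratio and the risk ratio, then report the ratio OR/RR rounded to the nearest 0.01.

1.64

From the description: a = 75, b = 85, c = 22, d = 148.
OR = (75·148)/(85·22) = 11100/1870 = 5.93583
Risk in exposed = 75/160 = 0.46875; risk in unexposed = 22/170 = 0.12941; RR = 3.62216
OR/RR = 5.93583 / 3.62216 = 1.63875
The outcome is not rare, so the OR lies further from 1 than the RR.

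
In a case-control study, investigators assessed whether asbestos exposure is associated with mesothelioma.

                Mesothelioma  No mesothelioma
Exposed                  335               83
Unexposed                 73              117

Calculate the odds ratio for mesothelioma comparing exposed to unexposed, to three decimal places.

6.469

Cells: a = 335, b = 83, c = 73, d = 117.
OR = (a·d)/(b·c) = (335 × 117) / (83 × 73) = 39195 / 6059 = 6.46889
The odds of mesothelioma are about 6.47 times as high in the exposed group.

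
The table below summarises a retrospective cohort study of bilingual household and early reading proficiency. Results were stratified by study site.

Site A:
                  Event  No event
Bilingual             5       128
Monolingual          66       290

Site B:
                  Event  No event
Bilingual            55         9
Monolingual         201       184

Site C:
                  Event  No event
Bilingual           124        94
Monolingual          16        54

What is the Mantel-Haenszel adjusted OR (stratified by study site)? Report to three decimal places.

1.838

OR_MH = Σ(aᵢdᵢ/nᵢ) / Σ(bᵢcᵢ/nᵢ), where nᵢ is the stratum total.
Stratum 1 (Site A): n = 489; a·d/n = 5·290/489 = 2.9652; b·c/n = 128·66/489 = 17.2761
Stratum 2 (Site B): n = 449; a·d/n = 55·184/449 = 22.5390; b·c/n = 9·201/449 = 4.0290
Stratum 3 (Site C): n = 288; a·d/n = 124·54/288 = 23.2500; b·c/n = 94·16/288 = 5.2222
OR_MH = (2.9652 + 22.5390 + 23.2500) / (17.2761 + 4.0290 + 5.2222) = 48.7542 / 26.5272 = 1.83789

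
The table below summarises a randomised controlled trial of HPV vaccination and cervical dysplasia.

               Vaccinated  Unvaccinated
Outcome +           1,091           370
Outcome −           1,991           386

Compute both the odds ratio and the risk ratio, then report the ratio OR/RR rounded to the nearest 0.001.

Reading the table with exposure as columns: a = 1091 (Vaccinated, case), b = 1991 (Vaccinated, non-case), c = 370 (Unvaccinated, case), d = 386.
OR = (1091·386)/(1991·370) = 421126/736670 = 0.57166
Risk in exposed = 1091/3082 = 0.35399; risk in unexposed = 370/756 = 0.48942; RR = 0.72329
OR/RR = 0.57166 / 0.72329 = 0.79036
The outcome is not rare, so the OR lies further from 1 than the RR.

0.790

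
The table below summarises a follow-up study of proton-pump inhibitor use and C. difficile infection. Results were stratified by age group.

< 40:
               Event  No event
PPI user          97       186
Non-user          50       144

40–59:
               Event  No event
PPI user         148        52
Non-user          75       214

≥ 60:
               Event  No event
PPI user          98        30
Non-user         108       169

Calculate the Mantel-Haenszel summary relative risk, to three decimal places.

2.053

RR_MH = Σ(aᵢ·n₀ᵢ/nᵢ) / Σ(cᵢ·n₁ᵢ/nᵢ), with n₁ᵢ = aᵢ+bᵢ (exposed), n₀ᵢ = cᵢ+dᵢ (unexposed), nᵢ = n₁ᵢ+n₀ᵢ.
Stratum 1 (< 40): n₁ = 283, n₀ = 194, n = 477; a·n₀/n = 97·194/477 = 39.4507; c·n₁/n = 50·283/477 = 29.6646
Stratum 2 (40–59): n₁ = 200, n₀ = 289, n = 489; a·n₀/n = 148·289/489 = 87.4683; c·n₁/n = 75·200/489 = 30.6748
Stratum 3 (≥ 60): n₁ = 128, n₀ = 277, n = 405; a·n₀/n = 98·277/405 = 67.0272; c·n₁/n = 108·128/405 = 34.1333
RR_MH = (39.4507 + 87.4683 + 67.0272) / (29.6646 + 30.6748 + 34.1333) = 193.9462 / 94.4728 = 2.05293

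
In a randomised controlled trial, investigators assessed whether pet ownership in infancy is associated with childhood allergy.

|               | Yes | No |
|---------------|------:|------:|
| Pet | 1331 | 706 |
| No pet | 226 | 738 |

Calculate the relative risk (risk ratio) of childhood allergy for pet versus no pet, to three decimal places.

Cells: a = 1331, b = 706, c = 226, d = 738.
Risk in exposed = 1331/2037 = 0.65341; risk in unexposed = 226/964 = 0.23444.
RR = 0.65341 / 0.23444 = 2.78712
The risk among the exposed is 2.79 times that among the unexposed.

2.787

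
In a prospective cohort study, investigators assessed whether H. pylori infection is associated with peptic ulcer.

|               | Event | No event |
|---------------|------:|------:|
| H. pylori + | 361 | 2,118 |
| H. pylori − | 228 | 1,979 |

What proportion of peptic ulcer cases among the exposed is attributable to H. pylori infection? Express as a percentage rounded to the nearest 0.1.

29.1

Cells: a = 361, b = 2118, c = 228, d = 1979.
Risk in exposed = 361/2479 = 0.14562; risk in unexposed = 228/2207 = 0.10331.
RR = 0.14562/0.10331 = 1.40961
AR% = (RR − 1)/RR × 100 = (1.40961 − 1)/1.40961 × 100 = 29.0583%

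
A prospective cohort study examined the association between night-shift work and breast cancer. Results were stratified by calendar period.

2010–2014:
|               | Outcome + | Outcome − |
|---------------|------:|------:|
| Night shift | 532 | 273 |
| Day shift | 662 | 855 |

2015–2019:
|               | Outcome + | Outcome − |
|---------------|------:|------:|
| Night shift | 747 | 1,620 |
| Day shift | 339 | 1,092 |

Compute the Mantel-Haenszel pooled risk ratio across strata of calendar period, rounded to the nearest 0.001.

1.427

RR_MH = Σ(aᵢ·n₀ᵢ/nᵢ) / Σ(cᵢ·n₁ᵢ/nᵢ), with n₁ᵢ = aᵢ+bᵢ (exposed), n₀ᵢ = cᵢ+dᵢ (unexposed), nᵢ = n₁ᵢ+n₀ᵢ.
Stratum 1 (2010–2014): n₁ = 805, n₀ = 1517, n = 2322; a·n₀/n = 532·1517/2322 = 347.5642; c·n₁/n = 662·805/2322 = 229.5047
Stratum 2 (2015–2019): n₁ = 2367, n₀ = 1431, n = 3798; a·n₀/n = 747·1431/3798 = 281.4526; c·n₁/n = 339·2367/3798 = 211.2725
RR_MH = (347.5642 + 281.4526) / (229.5047 + 211.2725) = 629.0168 / 440.7772 = 1.42706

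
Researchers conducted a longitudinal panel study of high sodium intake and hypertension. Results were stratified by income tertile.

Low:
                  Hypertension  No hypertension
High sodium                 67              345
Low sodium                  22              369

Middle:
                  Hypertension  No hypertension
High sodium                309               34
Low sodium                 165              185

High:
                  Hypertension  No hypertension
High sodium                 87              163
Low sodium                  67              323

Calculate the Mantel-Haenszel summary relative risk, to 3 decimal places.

2.029

RR_MH = Σ(aᵢ·n₀ᵢ/nᵢ) / Σ(cᵢ·n₁ᵢ/nᵢ), with n₁ᵢ = aᵢ+bᵢ (exposed), n₀ᵢ = cᵢ+dᵢ (unexposed), nᵢ = n₁ᵢ+n₀ᵢ.
Stratum 1 (Low): n₁ = 412, n₀ = 391, n = 803; a·n₀/n = 67·391/803 = 32.6239; c·n₁/n = 22·412/803 = 11.2877
Stratum 2 (Middle): n₁ = 343, n₀ = 350, n = 693; a·n₀/n = 309·350/693 = 156.0606; c·n₁/n = 165·343/693 = 81.6667
Stratum 3 (High): n₁ = 250, n₀ = 390, n = 640; a·n₀/n = 87·390/640 = 53.0156; c·n₁/n = 67·250/640 = 26.1719
RR_MH = (32.6239 + 156.0606 + 53.0156) / (11.2877 + 81.6667 + 26.1719) = 241.7001 / 119.1262 = 2.02894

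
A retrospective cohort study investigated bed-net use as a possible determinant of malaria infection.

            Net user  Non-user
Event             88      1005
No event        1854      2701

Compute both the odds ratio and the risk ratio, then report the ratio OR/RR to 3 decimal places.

Reading the table with exposure as columns: a = 88 (Net user, case), b = 1854 (Net user, non-case), c = 1005 (Non-user, case), d = 2701.
OR = (88·2701)/(1854·1005) = 237688/1863270 = 0.12756
Risk in exposed = 88/1942 = 0.04531; risk in unexposed = 1005/3706 = 0.27118; RR = 0.16710
OR/RR = 0.12756 / 0.16710 = 0.76341
The outcome is not rare, so the OR lies further from 1 than the RR.

0.763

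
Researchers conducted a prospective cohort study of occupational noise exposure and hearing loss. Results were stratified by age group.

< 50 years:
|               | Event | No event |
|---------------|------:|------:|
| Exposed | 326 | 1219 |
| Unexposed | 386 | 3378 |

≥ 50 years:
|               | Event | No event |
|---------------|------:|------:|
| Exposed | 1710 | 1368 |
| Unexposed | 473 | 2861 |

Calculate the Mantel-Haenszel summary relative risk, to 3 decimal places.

RR_MH = Σ(aᵢ·n₀ᵢ/nᵢ) / Σ(cᵢ·n₁ᵢ/nᵢ), with n₁ᵢ = aᵢ+bᵢ (exposed), n₀ᵢ = cᵢ+dᵢ (unexposed), nᵢ = n₁ᵢ+n₀ᵢ.
Stratum 1 (< 50 years): n₁ = 1545, n₀ = 3764, n = 5309; a·n₀/n = 326·3764/5309 = 231.1290; c·n₁/n = 386·1545/5309 = 112.3319
Stratum 2 (≥ 50 years): n₁ = 3078, n₀ = 3334, n = 6412; a·n₀/n = 1710·3334/6412 = 889.1360; c·n₁/n = 473·3078/6412 = 227.0577
RR_MH = (231.1290 + 889.1360) / (112.3319 + 227.0577) = 1120.2650 / 339.3896 = 3.30082

3.301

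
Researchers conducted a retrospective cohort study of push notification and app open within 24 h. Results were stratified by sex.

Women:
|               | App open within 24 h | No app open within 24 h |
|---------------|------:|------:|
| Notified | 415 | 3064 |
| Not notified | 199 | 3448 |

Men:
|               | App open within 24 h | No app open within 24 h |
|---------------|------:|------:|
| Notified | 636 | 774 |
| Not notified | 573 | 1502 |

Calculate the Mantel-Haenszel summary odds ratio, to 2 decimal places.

2.23

OR_MH = Σ(aᵢdᵢ/nᵢ) / Σ(bᵢcᵢ/nᵢ), where nᵢ is the stratum total.
Stratum 1 (Women): n = 7126; a·d/n = 415·3448/7126 = 200.8027; b·c/n = 3064·199/7126 = 85.5650
Stratum 2 (Men): n = 3485; a·d/n = 636·1502/3485 = 274.1096; b·c/n = 774·573/3485 = 127.2603
OR_MH = (200.8027 + 274.1096) / (85.5650 + 127.2603) = 474.9123 / 212.8252 = 2.23147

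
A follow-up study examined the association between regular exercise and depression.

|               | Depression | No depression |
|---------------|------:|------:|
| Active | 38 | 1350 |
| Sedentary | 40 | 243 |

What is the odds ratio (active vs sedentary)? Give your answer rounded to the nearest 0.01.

0.17

Cells: a = 38, b = 1350, c = 40, d = 243.
OR = (a·d)/(b·c) = (38 × 243) / (1350 × 40) = 9234 / 54000 = 0.17100
Exposure is associated with lower odds of depression (OR = 0.17 < 1).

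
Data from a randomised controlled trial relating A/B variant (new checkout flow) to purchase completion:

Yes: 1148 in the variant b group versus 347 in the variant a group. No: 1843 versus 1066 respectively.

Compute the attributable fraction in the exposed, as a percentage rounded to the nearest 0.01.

From the description: a = 1148, b = 1843, c = 347, d = 1066.
Risk in exposed = 1148/2991 = 0.38382; risk in unexposed = 347/1413 = 0.24558.
RR = 0.38382/0.24558 = 1.56293
AR% = (RR − 1)/RR × 100 = (1.56293 − 1)/1.56293 × 100 = 36.0174%

36.02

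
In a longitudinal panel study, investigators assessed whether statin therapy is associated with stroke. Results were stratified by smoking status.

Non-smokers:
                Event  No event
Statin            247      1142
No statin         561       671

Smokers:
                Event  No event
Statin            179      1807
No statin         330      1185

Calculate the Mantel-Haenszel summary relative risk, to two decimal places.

RR_MH = Σ(aᵢ·n₀ᵢ/nᵢ) / Σ(cᵢ·n₁ᵢ/nᵢ), with n₁ᵢ = aᵢ+bᵢ (exposed), n₀ᵢ = cᵢ+dᵢ (unexposed), nᵢ = n₁ᵢ+n₀ᵢ.
Stratum 1 (Non-smokers): n₁ = 1389, n₀ = 1232, n = 2621; a·n₀/n = 247·1232/2621 = 116.1023; c·n₁/n = 561·1389/2621 = 297.3022
Stratum 2 (Smokers): n₁ = 1986, n₀ = 1515, n = 3501; a·n₀/n = 179·1515/3501 = 77.4593; c·n₁/n = 330·1986/3501 = 187.1979
RR_MH = (116.1023 + 77.4593) / (297.3022 + 187.1979) = 193.5615 / 484.5001 = 0.39951

0.40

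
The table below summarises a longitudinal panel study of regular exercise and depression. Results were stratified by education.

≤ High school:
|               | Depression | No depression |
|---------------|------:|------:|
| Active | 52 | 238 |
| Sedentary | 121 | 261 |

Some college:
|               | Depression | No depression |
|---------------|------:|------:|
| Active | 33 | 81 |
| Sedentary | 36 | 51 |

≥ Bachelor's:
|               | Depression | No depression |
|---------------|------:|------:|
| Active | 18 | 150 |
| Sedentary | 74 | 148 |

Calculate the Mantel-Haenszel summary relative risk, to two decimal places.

RR_MH = Σ(aᵢ·n₀ᵢ/nᵢ) / Σ(cᵢ·n₁ᵢ/nᵢ), with n₁ᵢ = aᵢ+bᵢ (exposed), n₀ᵢ = cᵢ+dᵢ (unexposed), nᵢ = n₁ᵢ+n₀ᵢ.
Stratum 1 (≤ High school): n₁ = 290, n₀ = 382, n = 672; a·n₀/n = 52·382/672 = 29.5595; c·n₁/n = 121·290/672 = 52.2173
Stratum 2 (Some college): n₁ = 114, n₀ = 87, n = 201; a·n₀/n = 33·87/201 = 14.2836; c·n₁/n = 36·114/201 = 20.4179
Stratum 3 (≥ Bachelor's): n₁ = 168, n₀ = 222, n = 390; a·n₀/n = 18·222/390 = 10.2462; c·n₁/n = 74·168/390 = 31.8769
RR_MH = (29.5595 + 14.2836 + 10.2462) / (52.2173 + 20.4179 + 31.8769) = 54.0893 / 104.5121 = 0.51754

0.52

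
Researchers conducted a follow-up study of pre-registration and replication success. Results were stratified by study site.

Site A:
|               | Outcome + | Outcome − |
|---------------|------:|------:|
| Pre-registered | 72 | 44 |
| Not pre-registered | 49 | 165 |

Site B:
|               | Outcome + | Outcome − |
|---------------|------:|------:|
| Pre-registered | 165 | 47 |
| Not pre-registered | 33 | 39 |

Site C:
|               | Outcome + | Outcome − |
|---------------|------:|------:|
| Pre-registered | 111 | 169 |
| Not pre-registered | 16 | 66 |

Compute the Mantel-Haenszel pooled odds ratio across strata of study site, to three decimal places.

OR_MH = Σ(aᵢdᵢ/nᵢ) / Σ(bᵢcᵢ/nᵢ), where nᵢ is the stratum total.
Stratum 1 (Site A): n = 330; a·d/n = 72·165/330 = 36.0000; b·c/n = 44·49/330 = 6.5333
Stratum 2 (Site B): n = 284; a·d/n = 165·39/284 = 22.6585; b·c/n = 47·33/284 = 5.4613
Stratum 3 (Site C): n = 362; a·d/n = 111·66/362 = 20.2376; b·c/n = 169·16/362 = 7.4696
OR_MH = (36.0000 + 22.6585 + 20.2376) / (6.5333 + 5.4613 + 7.4696) = 78.8960 / 19.4642 = 4.05339

4.053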